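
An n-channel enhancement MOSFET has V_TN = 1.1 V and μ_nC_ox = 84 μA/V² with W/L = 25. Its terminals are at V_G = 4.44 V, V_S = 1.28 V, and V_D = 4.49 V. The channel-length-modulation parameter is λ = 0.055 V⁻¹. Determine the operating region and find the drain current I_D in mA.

V_GS = V_G − V_S = 4.44 − 1.28 = 3.16 V; V_DS = V_D − V_S = 4.49 − 1.28 = 3.21 V.
k_n = μ_nC_ox · (W/L) = 2.1 mA/V².
V_ov = V_GS − V_TN = 3.16 − 1.1 = 2.06 V.
Since V_DS = 3.21 V ≥ V_ov = 2.06 V, the device is in saturation.
I_D = ½ k_n V_ov² (1 + λ V_DS) = 0.5 × 2.1 × 2.06² × (1 + 0.055 × 3.21) = 5.24 mA.

Saturation; I_D = 5.24 mA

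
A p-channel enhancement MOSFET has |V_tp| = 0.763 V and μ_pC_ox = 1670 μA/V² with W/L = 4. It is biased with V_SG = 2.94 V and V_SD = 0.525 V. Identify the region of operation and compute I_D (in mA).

k_p = μ_pC_ox · (W/L) = 6.68 mA/V².
V_ov = V_SG − |V_tp| = 2.94 − 0.763 = 2.18 V.
Since V_SD = 0.525 V < V_ov = 2.18 V, the device is in the triode region.
I_D = k_p [V_ov · V_SD − ½ V_SD²] = 6.68 × [2.18 × 0.525 − 0.5 × 0.525²] = 6.71 mA.

Triode; I_D = 6.71 mA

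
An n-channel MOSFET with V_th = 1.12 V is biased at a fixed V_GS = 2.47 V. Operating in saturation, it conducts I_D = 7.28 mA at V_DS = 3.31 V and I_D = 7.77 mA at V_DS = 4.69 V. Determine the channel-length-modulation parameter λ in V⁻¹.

λ = 0.0582 V⁻¹

With V_GS fixed, I_D ∝ (1 + λ V_DS) in saturation, so I_D2/I_D1 = (1 + λ V_DS2)/(1 + λ V_DS1).
7.77/7.28 = 1.067 = (1 + 4.69 λ)/(1 + 3.31 λ).
Solving: λ (I_D1 V_DS2 − I_D2 V_DS1) = I_D2 − I_D1, so λ = (7.77 − 7.28) / (7.28 × 4.69 − 7.77 × 3.31) = 0.49 / 8.42 = 0.0582 V⁻¹.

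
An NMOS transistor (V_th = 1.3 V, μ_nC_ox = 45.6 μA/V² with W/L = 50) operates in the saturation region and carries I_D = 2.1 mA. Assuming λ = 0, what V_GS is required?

V_GS = 2.66 V

k_n = μ_nC_ox · (W/L) = 2.28 mA/V².
In saturation I_D = ½ k_n (V_GS − V_th)², so V_GS − V_th = √(2 I_D / k_n) = √(2 × 2.1 / 2.28) = 1.36 V.
V_GS = 1.3 + 1.36 = 2.66 V.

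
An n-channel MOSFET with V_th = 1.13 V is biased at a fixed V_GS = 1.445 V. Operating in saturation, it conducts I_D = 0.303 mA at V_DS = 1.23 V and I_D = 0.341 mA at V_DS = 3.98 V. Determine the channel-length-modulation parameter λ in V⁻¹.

With V_GS fixed, I_D ∝ (1 + λ V_DS) in saturation, so I_D2/I_D1 = (1 + λ V_DS2)/(1 + λ V_DS1).
0.341/0.303 = 1.125 = (1 + 3.98 λ)/(1 + 1.23 λ).
Solving: λ (I_D1 V_DS2 − I_D2 V_DS1) = I_D2 − I_D1, so λ = (0.341 − 0.303) / (0.303 × 3.98 − 0.341 × 1.23) = 0.038 / 0.787 = 0.0483 V⁻¹.

λ = 0.0483 V⁻¹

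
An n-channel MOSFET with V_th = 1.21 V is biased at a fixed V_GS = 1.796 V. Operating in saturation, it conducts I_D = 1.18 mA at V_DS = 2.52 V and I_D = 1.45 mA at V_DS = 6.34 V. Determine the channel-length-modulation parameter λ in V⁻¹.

With V_GS fixed, I_D ∝ (1 + λ V_DS) in saturation, so I_D2/I_D1 = (1 + λ V_DS2)/(1 + λ V_DS1).
1.45/1.18 = 1.229 = (1 + 6.34 λ)/(1 + 2.52 λ).
Solving: λ (I_D1 V_DS2 − I_D2 V_DS1) = I_D2 − I_D1, so λ = (1.45 − 1.18) / (1.18 × 6.34 − 1.45 × 2.52) = 0.27 / 3.83 = 0.0705 V⁻¹.

λ = 0.0705 V⁻¹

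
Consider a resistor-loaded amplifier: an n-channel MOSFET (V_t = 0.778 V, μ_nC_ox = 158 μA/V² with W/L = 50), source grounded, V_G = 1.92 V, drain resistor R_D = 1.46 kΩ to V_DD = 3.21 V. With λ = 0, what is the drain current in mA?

I_D = 2.03 mA

V_GS = V_G = 1.92 V, so V_ov = 1.92 − 0.778 = 1.14 V.
k_n = μ_nC_ox · (W/L) = 7.9 mA/V².
Assume saturation: I_D = ½ k_n V_ov² = 0.5 × 7.9 × 1.14² = 5.15 mA, giving V_DS = V_DD − I_D R_D = 3.21 − 5.15 × 1.46 = -4.31 V.
But -4.31 V < V_ov = 1.14 V, so the device is actually in triode.
In triode I_D = k_n[V_ov V_DS − ½ V_DS²] and I_D = (V_DD − V_DS)/R_D. Equating: 5.77 V_DS² − 14.17 V_DS + 3.21 = 0, giving V_DS = 0.252 V (the root below V_ov).
I_D = (3.21 − 0.252) / 1.46 = 2.03 mA.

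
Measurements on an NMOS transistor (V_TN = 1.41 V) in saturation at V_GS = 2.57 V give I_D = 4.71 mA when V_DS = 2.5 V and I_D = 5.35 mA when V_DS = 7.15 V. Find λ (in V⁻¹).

With V_GS fixed, I_D ∝ (1 + λ V_DS) in saturation, so I_D2/I_D1 = (1 + λ V_DS2)/(1 + λ V_DS1).
5.35/4.71 = 1.136 = (1 + 7.15 λ)/(1 + 2.5 λ).
Solving: λ (I_D1 V_DS2 − I_D2 V_DS1) = I_D2 − I_D1, so λ = (5.35 − 4.71) / (4.71 × 7.15 − 5.35 × 2.5) = 0.64 / 20.3 = 0.0315 V⁻¹.

λ = 0.0315 V⁻¹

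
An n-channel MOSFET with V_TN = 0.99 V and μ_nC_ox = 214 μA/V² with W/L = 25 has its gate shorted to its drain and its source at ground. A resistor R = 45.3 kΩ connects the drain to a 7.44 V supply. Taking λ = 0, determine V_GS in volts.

V_GS = 1.22 V

With gate tied to drain, V_GS = V_DS ≥ V_GS − V_TN, so the device is in saturation.
k_n = μ_nC_ox · (W/L) = 5.35 mA/V².
KCL at the drain: ½ k_n (V_GS − V_TN)² = (V_DD − V_GS)/R.
Let x = V_GS − 0.99. Then 121 x² + x − 6.45 = 0, giving x = 0.227 V (positive root), so V_GS = 1.22 V.
I_D = (V_DD − V_GS)/R = (7.44 − 1.22) / 45.3 = 0.137 mA.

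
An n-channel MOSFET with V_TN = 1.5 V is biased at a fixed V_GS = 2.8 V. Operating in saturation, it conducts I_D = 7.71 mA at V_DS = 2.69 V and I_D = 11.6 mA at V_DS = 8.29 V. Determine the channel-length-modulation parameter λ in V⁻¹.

With V_GS fixed, I_D ∝ (1 + λ V_DS) in saturation, so I_D2/I_D1 = (1 + λ V_DS2)/(1 + λ V_DS1).
11.6/7.71 = 1.505 = (1 + 8.29 λ)/(1 + 2.69 λ).
Solving: λ (I_D1 V_DS2 − I_D2 V_DS1) = I_D2 − I_D1, so λ = (11.6 − 7.71) / (7.71 × 8.29 − 11.6 × 2.69) = 3.89 / 32.7 = 0.119 V⁻¹.

λ = 0.119 V⁻¹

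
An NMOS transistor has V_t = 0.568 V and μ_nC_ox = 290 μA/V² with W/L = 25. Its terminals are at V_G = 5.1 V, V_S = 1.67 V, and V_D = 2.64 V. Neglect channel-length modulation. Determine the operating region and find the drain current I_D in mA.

V_GS = V_G − V_S = 5.1 − 1.67 = 3.43 V; V_DS = V_D − V_S = 2.64 − 1.67 = 0.97 V.
k_n = μ_nC_ox · (W/L) = 7.25 mA/V².
V_ov = V_GS − V_t = 3.43 − 0.568 = 2.86 V.
Since V_DS = 0.97 V < V_ov = 2.86 V, the device is in the triode region.
I_D = k_n [V_ov · V_DS − ½ V_DS²] = 7.25 × [2.86 × 0.97 − 0.5 × 0.97²] = 16.7 mA.

Triode; I_D = 16.7 mA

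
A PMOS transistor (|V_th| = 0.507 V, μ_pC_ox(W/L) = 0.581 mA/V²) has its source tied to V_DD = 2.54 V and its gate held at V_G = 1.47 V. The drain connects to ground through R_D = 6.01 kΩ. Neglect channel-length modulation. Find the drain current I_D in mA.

V_SG = V_DD − V_G = 2.54 − 1.47 = 1.07 V, so V_ov = 1.07 − 0.507 = 0.563 V.
Assume saturation: I_D = ½ k_p V_ov² = 0.5 × 0.581 × 0.563² = 0.0921 mA, giving V_SD = V_DD − I_D R_D = 2.54 − 0.0921 × 6.01 = 1.99 V.
V_SD = 1.99 V ≥ V_ov = 0.563 V, confirming saturation.

I_D = 0.0921 mA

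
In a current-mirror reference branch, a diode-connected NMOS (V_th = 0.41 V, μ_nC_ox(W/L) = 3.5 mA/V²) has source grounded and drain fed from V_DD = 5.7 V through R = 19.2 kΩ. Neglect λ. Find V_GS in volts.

V_GS = 0.792 V

With gate tied to drain, V_GS = V_DS ≥ V_GS − V_th, so the device is in saturation.
KCL at the drain: ½ k_n (V_GS − V_th)² = (V_DD − V_GS)/R.
Let x = V_GS − 0.41. Then 33.6 x² + x − 5.29 = 0, giving x = 0.382 V (positive root), so V_GS = 0.792 V.
I_D = (V_DD − V_GS)/R = (5.7 − 0.792) / 19.2 = 0.256 mA.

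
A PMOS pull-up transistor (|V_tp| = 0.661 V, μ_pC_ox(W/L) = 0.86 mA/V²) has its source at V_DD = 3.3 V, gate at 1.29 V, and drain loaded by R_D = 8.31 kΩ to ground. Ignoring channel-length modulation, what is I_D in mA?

V_SG = V_DD − V_G = 3.3 − 1.29 = 2.01 V, so V_ov = 2.01 − 0.661 = 1.35 V.
Assume saturation: I_D = ½ k_p V_ov² = 0.5 × 0.86 × 1.35² = 0.783 mA, giving V_SD = V_DD − I_D R_D = 3.3 − 0.783 × 8.31 = -3.2 V.
But -3.2 V < V_ov = 1.35 V, so the device is actually in triode.
In triode I_D = k_p[V_ov V_SD − ½ V_SD²] and I_D = (V_DD − V_SD)/R_D. Equating: 3.57 V_SD² − 10.64 V_SD + 3.3 = 0, giving V_SD = 0.352 V (the root below V_ov).
I_D = (3.3 − 0.352) / 8.31 = 0.355 mA.

I_D = 0.355 mA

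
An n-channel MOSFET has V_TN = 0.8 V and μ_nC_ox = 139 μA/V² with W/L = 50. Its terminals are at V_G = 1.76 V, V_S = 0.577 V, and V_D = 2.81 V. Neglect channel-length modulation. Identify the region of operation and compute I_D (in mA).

Saturation; I_D = 0.510 mA

V_GS = V_G − V_S = 1.76 − 0.577 = 1.18 V; V_DS = V_D − V_S = 2.81 − 0.577 = 2.23 V.
k_n = μ_nC_ox · (W/L) = 6.95 mA/V².
V_ov = V_GS − V_TN = 1.18 − 0.8 = 0.383 V.
Since V_DS = 2.23 V ≥ V_ov = 0.383 V, the device is in saturation.
I_D = ½ k_n V_ov² = 0.5 × 6.95 × 0.383² = 0.51 mA.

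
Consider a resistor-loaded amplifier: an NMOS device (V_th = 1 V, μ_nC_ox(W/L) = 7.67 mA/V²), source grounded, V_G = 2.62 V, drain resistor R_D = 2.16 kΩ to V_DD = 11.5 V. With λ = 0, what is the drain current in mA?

V_GS = V_G = 2.62 V, so V_ov = 2.62 − 1 = 1.62 V.
Assume saturation: I_D = ½ k_n V_ov² = 0.5 × 7.67 × 1.62² = 10.1 mA, giving V_DS = V_DD − I_D R_D = 11.5 − 10.1 × 2.16 = -10.2 V.
But -10.2 V < V_ov = 1.62 V, so the device is actually in triode.
In triode I_D = k_n[V_ov V_DS − ½ V_DS²] and I_D = (V_DD − V_DS)/R_D. Equating: 8.28 V_DS² − 27.84 V_DS + 11.5 = 0, giving V_DS = 0.482 V (the root below V_ov).
I_D = (11.5 − 0.482) / 2.16 = 5.1 mA.

I_D = 5.10 mA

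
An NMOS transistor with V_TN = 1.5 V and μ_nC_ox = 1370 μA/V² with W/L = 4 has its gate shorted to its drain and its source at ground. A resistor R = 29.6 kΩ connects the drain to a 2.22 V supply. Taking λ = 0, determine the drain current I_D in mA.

With gate tied to drain, V_GS = V_DS ≥ V_GS − V_TN, so the device is in saturation.
k_n = μ_nC_ox · (W/L) = 5.48 mA/V².
KCL at the drain: ½ k_n (V_GS − V_TN)² = (V_DD − V_GS)/R.
Let x = V_GS − 1.5. Then 81.1 x² + x − 0.72 = 0, giving x = 0.0883 V (positive root), so V_GS = 1.59 V.
I_D = (V_DD − V_GS)/R = (2.22 − 1.59) / 29.6 = 0.0213 mA.

I_D = 0.0213 mA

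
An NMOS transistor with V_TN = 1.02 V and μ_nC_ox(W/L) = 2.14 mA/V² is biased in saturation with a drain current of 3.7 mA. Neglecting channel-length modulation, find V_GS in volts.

V_GS = 2.88 V

In saturation I_D = ½ k_n (V_GS − V_TN)², so V_GS − V_TN = √(2 I_D / k_n) = √(2 × 3.7 / 2.14) = 1.86 V.
V_GS = 1.02 + 1.86 = 2.88 V.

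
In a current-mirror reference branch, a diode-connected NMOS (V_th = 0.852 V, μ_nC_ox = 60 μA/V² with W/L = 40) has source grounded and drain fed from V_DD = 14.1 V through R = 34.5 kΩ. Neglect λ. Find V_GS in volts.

V_GS = 1.41 V

With gate tied to drain, V_GS = V_DS ≥ V_GS − V_th, so the device is in saturation.
k_n = μ_nC_ox · (W/L) = 2.4 mA/V².
KCL at the drain: ½ k_n (V_GS − V_th)² = (V_DD − V_GS)/R.
Let x = V_GS − 0.852. Then 41.4 x² + x − 13.25 = 0, giving x = 0.554 V (positive root), so V_GS = 1.41 V.
I_D = (V_DD − V_GS)/R = (14.1 − 1.41) / 34.5 = 0.368 mA.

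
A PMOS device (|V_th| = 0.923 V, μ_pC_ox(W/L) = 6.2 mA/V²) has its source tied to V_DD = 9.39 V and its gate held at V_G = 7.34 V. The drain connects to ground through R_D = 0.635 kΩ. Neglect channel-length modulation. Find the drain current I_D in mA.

I_D = 3.94 mA

V_SG = V_DD − V_G = 9.39 − 7.34 = 2.05 V, so V_ov = 2.05 − 0.923 = 1.13 V.
Assume saturation: I_D = ½ k_p V_ov² = 0.5 × 6.2 × 1.13² = 3.94 mA, giving V_SD = V_DD − I_D R_D = 9.39 − 3.94 × 0.635 = 6.89 V.
V_SD = 6.89 V ≥ V_ov = 1.13 V, confirming saturation.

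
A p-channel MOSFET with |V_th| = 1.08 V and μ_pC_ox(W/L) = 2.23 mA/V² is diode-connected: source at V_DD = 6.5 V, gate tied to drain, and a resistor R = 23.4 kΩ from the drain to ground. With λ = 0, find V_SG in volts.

With gate tied to drain, V_SG = V_SD ≥ V_SG − |V_th|, so the device is in saturation.
KCL at the drain: ½ k_p (V_SG − |V_th|)² = (V_DD − V_SG)/R.
Let x = V_SG − 1.08. Then 26.1 x² + x − 5.42 = 0, giving x = 0.437 V (positive root), so V_SG = 1.52 V.
I_D = (V_DD − V_SG)/R = (6.5 − 1.52) / 23.4 = 0.213 mA.

V_SG = 1.52 V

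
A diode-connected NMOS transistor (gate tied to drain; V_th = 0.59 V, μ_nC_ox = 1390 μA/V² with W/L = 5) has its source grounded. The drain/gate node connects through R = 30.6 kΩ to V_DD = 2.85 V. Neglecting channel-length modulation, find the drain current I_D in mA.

With gate tied to drain, V_GS = V_DS ≥ V_GS − V_th, so the device is in saturation.
k_n = μ_nC_ox · (W/L) = 6.95 mA/V².
KCL at the drain: ½ k_n (V_GS − V_th)² = (V_DD − V_GS)/R.
Let x = V_GS − 0.59. Then 106 x² + x − 2.26 = 0, giving x = 0.141 V (positive root), so V_GS = 0.731 V.
I_D = (V_DD − V_GS)/R = (2.85 − 0.731) / 30.6 = 0.0692 mA.

I_D = 0.0692 mA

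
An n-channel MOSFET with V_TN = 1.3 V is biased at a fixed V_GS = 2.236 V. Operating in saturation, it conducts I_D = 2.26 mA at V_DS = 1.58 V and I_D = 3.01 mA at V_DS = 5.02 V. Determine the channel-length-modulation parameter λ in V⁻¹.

λ = 0.114 V⁻¹

With V_GS fixed, I_D ∝ (1 + λ V_DS) in saturation, so I_D2/I_D1 = (1 + λ V_DS2)/(1 + λ V_DS1).
3.01/2.26 = 1.332 = (1 + 5.02 λ)/(1 + 1.58 λ).
Solving: λ (I_D1 V_DS2 − I_D2 V_DS1) = I_D2 − I_D1, so λ = (3.01 − 2.26) / (2.26 × 5.02 − 3.01 × 1.58) = 0.75 / 6.59 = 0.114 V⁻¹.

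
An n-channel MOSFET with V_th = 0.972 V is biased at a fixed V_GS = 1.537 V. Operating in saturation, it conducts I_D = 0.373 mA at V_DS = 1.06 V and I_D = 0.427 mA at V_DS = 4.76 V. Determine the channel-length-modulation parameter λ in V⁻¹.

λ = 0.0408 V⁻¹

With V_GS fixed, I_D ∝ (1 + λ V_DS) in saturation, so I_D2/I_D1 = (1 + λ V_DS2)/(1 + λ V_DS1).
0.427/0.373 = 1.145 = (1 + 4.76 λ)/(1 + 1.06 λ).
Solving: λ (I_D1 V_DS2 − I_D2 V_DS1) = I_D2 − I_D1, so λ = (0.427 − 0.373) / (0.373 × 4.76 − 0.427 × 1.06) = 0.054 / 1.32 = 0.0408 V⁻¹.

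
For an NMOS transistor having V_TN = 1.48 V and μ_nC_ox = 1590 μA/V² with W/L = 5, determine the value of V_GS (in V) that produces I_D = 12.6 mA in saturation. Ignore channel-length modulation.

V_GS = 3.26 V

k_n = μ_nC_ox · (W/L) = 7.95 mA/V².
In saturation I_D = ½ k_n (V_GS − V_TN)², so V_GS − V_TN = √(2 I_D / k_n) = √(2 × 12.6 / 7.95) = 1.78 V.
V_GS = 1.48 + 1.78 = 3.26 V.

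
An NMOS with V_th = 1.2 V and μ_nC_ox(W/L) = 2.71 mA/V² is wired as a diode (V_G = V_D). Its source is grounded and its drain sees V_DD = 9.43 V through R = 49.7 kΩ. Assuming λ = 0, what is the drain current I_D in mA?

I_D = 0.159 mA

With gate tied to drain, V_GS = V_DS ≥ V_GS − V_th, so the device is in saturation.
KCL at the drain: ½ k_n (V_GS − V_th)² = (V_DD − V_GS)/R.
Let x = V_GS − 1.2. Then 67.3 x² + x − 8.23 = 0, giving x = 0.342 V (positive root), so V_GS = 1.54 V.
I_D = (V_DD − V_GS)/R = (9.43 − 1.54) / 49.7 = 0.159 mA.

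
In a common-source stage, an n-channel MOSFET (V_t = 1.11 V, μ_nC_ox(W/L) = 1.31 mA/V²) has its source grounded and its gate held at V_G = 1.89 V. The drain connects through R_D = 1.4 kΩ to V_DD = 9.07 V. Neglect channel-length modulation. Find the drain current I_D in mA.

V_GS = V_G = 1.89 V, so V_ov = 1.89 − 1.11 = 0.78 V.
Assume saturation: I_D = ½ k_n V_ov² = 0.5 × 1.31 × 0.78² = 0.399 mA, giving V_DS = V_DD − I_D R_D = 9.07 − 0.399 × 1.4 = 8.51 V.
V_DS = 8.51 V ≥ V_ov = 0.78 V, confirming saturation.

I_D = 0.399 mA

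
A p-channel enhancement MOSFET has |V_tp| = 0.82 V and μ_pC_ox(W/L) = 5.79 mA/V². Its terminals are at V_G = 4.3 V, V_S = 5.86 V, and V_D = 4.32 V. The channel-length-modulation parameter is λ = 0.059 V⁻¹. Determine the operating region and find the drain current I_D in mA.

Saturation; I_D = 1.73 mA

V_SG = V_S − V_G = 5.86 − 4.3 = 1.56 V; V_SD = V_S − V_D = 5.86 − 4.32 = 1.54 V.
V_ov = V_SG − |V_tp| = 1.56 − 0.82 = 0.74 V.
Since V_SD = 1.54 V ≥ V_ov = 0.74 V, the device is in saturation.
I_D = ½ k_p V_ov² (1 + λ V_SD) = 0.5 × 5.79 × 0.74² × (1 + 0.059 × 1.54) = 1.73 mA.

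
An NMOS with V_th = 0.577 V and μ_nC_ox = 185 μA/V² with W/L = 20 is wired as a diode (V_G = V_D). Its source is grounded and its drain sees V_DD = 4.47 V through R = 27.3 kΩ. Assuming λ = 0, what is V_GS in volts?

With gate tied to drain, V_GS = V_DS ≥ V_GS − V_th, so the device is in saturation.
k_n = μ_nC_ox · (W/L) = 3.7 mA/V².
KCL at the drain: ½ k_n (V_GS − V_th)² = (V_DD − V_GS)/R.
Let x = V_GS − 0.577. Then 50.5 x² + x − 3.893 = 0, giving x = 0.268 V (positive root), so V_GS = 0.845 V.
I_D = (V_DD − V_GS)/R = (4.47 − 0.845) / 27.3 = 0.133 mA.

V_GS = 0.845 V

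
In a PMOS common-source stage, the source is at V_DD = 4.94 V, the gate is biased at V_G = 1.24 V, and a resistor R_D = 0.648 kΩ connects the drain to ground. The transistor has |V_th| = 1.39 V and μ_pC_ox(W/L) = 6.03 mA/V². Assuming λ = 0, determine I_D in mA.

V_SG = V_DD − V_G = 4.94 − 1.24 = 3.7 V, so V_ov = 3.7 − 1.39 = 2.31 V.
Assume saturation: I_D = ½ k_p V_ov² = 0.5 × 6.03 × 2.31² = 16.1 mA, giving V_SD = V_DD − I_D R_D = 4.94 − 16.1 × 0.648 = -5.49 V.
But -5.49 V < V_ov = 2.31 V, so the device is actually in triode.
In triode I_D = k_p[V_ov V_SD − ½ V_SD²] and I_D = (V_DD − V_SD)/R_D. Equating: 1.95 V_SD² − 10.03 V_SD + 4.94 = 0, giving V_SD = 0.552 V (the root below V_ov).
I_D = (4.94 − 0.552) / 0.648 = 6.77 mA.

I_D = 6.77 mA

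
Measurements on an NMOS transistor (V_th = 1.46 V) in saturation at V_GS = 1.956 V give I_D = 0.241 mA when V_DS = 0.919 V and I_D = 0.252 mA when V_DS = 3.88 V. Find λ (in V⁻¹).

λ = 0.0156 V⁻¹

With V_GS fixed, I_D ∝ (1 + λ V_DS) in saturation, so I_D2/I_D1 = (1 + λ V_DS2)/(1 + λ V_DS1).
0.252/0.241 = 1.046 = (1 + 3.88 λ)/(1 + 0.919 λ).
Solving: λ (I_D1 V_DS2 − I_D2 V_DS1) = I_D2 − I_D1, so λ = (0.252 − 0.241) / (0.241 × 3.88 − 0.252 × 0.919) = 0.011 / 0.703 = 0.0156 V⁻¹.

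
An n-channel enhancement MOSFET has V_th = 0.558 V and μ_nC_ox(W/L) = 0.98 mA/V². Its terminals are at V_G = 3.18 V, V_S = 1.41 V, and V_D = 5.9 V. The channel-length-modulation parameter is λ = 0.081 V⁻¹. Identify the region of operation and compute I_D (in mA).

V_GS = V_G − V_S = 3.18 − 1.41 = 1.77 V; V_DS = V_D − V_S = 5.9 − 1.41 = 4.49 V.
V_ov = V_GS − V_th = 1.77 − 0.558 = 1.21 V.
Since V_DS = 4.49 V ≥ V_ov = 1.21 V, the device is in saturation.
I_D = ½ k_n V_ov² (1 + λ V_DS) = 0.5 × 0.98 × 1.21² × (1 + 0.081 × 4.49) = 0.982 mA.

Saturation; I_D = 0.982 mA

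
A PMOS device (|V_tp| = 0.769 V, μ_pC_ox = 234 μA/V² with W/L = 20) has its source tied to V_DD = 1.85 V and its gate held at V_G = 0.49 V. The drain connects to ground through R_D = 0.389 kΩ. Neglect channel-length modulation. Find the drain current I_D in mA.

V_SG = V_DD − V_G = 1.85 − 0.49 = 1.36 V, so V_ov = 1.36 − 0.769 = 0.591 V.
k_p = μ_pC_ox · (W/L) = 4.68 mA/V².
Assume saturation: I_D = ½ k_p V_ov² = 0.5 × 4.68 × 0.591² = 0.817 mA, giving V_SD = V_DD − I_D R_D = 1.85 − 0.817 × 0.389 = 1.53 V.
V_SD = 1.53 V ≥ V_ov = 0.591 V, confirming saturation.

I_D = 0.817 mA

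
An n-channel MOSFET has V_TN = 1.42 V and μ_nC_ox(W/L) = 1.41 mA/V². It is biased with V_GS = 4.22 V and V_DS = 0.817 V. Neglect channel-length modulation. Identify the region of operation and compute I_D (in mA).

Triode; I_D = 2.75 mA

V_ov = V_GS − V_TN = 4.22 − 1.42 = 2.8 V.
Since V_DS = 0.817 V < V_ov = 2.8 V, the device is in the triode region.
I_D = k_n [V_ov · V_DS − ½ V_DS²] = 1.41 × [2.8 × 0.817 − 0.5 × 0.817²] = 2.75 mA.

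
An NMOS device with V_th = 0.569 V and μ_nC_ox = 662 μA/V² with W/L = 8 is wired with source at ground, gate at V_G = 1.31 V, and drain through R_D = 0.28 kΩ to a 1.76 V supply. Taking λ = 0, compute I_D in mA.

I_D = 1.45 mA

V_GS = V_G = 1.31 V, so V_ov = 1.31 − 0.569 = 0.741 V.
k_n = μ_nC_ox · (W/L) = 5.296 mA/V².
Assume saturation: I_D = ½ k_n V_ov² = 0.5 × 5.296 × 0.741² = 1.45 mA, giving V_DS = V_DD − I_D R_D = 1.76 − 1.45 × 0.28 = 1.35 V.
V_DS = 1.35 V ≥ V_ov = 0.741 V, confirming saturation.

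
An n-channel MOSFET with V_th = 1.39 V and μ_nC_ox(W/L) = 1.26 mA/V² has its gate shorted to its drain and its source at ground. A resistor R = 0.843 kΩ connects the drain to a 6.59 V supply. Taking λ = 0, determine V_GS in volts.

With gate tied to drain, V_GS = V_DS ≥ V_GS − V_th, so the device is in saturation.
KCL at the drain: ½ k_n (V_GS − V_th)² = (V_DD − V_GS)/R.
Let x = V_GS − 1.39. Then 0.531 x² + x − 5.2 = 0, giving x = 2.33 V (positive root), so V_GS = 3.72 V.
I_D = (V_DD − V_GS)/R = (6.59 − 3.72) / 0.843 = 3.41 mA.

V_GS = 3.72 V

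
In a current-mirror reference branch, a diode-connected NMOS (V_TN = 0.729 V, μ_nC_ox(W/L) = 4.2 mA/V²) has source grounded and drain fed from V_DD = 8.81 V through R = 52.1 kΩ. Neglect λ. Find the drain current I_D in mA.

I_D = 0.150 mA

With gate tied to drain, V_GS = V_DS ≥ V_GS − V_TN, so the device is in saturation.
KCL at the drain: ½ k_n (V_GS − V_TN)² = (V_DD − V_GS)/R.
Let x = V_GS − 0.729. Then 109 x² + x − 8.081 = 0, giving x = 0.267 V (positive root), so V_GS = 0.996 V.
I_D = (V_DD − V_GS)/R = (8.81 − 0.996) / 52.1 = 0.15 mA.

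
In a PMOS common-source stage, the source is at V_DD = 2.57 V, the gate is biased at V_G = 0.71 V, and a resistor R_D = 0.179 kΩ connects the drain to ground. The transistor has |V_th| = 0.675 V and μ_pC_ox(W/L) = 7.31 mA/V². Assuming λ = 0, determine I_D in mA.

V_SG = V_DD − V_G = 2.57 − 0.71 = 1.86 V, so V_ov = 1.86 − 0.675 = 1.18 V.
Assume saturation: I_D = ½ k_p V_ov² = 0.5 × 7.31 × 1.18² = 5.13 mA, giving V_SD = V_DD − I_D R_D = 2.57 − 5.13 × 0.179 = 1.65 V.
V_SD = 1.65 V ≥ V_ov = 1.18 V, confirming saturation.

I_D = 5.13 mA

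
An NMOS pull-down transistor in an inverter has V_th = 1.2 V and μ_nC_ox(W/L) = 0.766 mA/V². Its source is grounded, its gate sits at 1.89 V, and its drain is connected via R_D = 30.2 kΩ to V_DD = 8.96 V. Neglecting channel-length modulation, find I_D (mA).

V_GS = V_G = 1.89 V, so V_ov = 1.89 − 1.2 = 0.69 V.
Assume saturation: I_D = ½ k_n V_ov² = 0.5 × 0.766 × 0.69² = 0.182 mA, giving V_DS = V_DD − I_D R_D = 8.96 − 0.182 × 30.2 = 3.45 V.
V_DS = 3.45 V ≥ V_ov = 0.69 V, confirming saturation.

I_D = 0.182 mA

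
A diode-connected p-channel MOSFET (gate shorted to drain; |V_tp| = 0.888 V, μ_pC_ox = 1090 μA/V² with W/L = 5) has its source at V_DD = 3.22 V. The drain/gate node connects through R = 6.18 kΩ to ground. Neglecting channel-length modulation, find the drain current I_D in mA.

With gate tied to drain, V_SG = V_SD ≥ V_SG − |V_tp|, so the device is in saturation.
k_p = μ_pC_ox · (W/L) = 5.45 mA/V².
KCL at the drain: ½ k_p (V_SG − |V_tp|)² = (V_DD − V_SG)/R.
Let x = V_SG − 0.888. Then 16.8 x² + x − 2.332 = 0, giving x = 0.344 V (positive root), so V_SG = 1.23 V.
I_D = (V_DD − V_SG)/R = (3.22 − 1.23) / 6.18 = 0.322 mA.

I_D = 0.322 mA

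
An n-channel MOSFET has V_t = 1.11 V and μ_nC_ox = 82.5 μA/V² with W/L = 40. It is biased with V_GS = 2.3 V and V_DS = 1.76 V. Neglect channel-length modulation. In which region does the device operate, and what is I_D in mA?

Saturation; I_D = 2.34 mA

k_n = μ_nC_ox · (W/L) = 3.3 mA/V².
V_ov = V_GS − V_t = 2.3 − 1.11 = 1.19 V.
Since V_DS = 1.76 V ≥ V_ov = 1.19 V, the device is in saturation.
I_D = ½ k_n V_ov² = 0.5 × 3.3 × 1.19² = 2.34 mA.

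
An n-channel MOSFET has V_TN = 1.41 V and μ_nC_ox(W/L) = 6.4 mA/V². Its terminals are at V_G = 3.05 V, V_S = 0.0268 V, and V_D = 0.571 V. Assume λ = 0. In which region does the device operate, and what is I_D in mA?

Triode; I_D = 4.67 mA

V_GS = V_G − V_S = 3.05 − 0.0268 = 3.02 V; V_DS = V_D − V_S = 0.571 − 0.0268 = 0.544 V.
V_ov = V_GS − V_TN = 3.02 − 1.41 = 1.61 V.
Since V_DS = 0.544 V < V_ov = 1.61 V, the device is in the triode region.
I_D = k_n [V_ov · V_DS − ½ V_DS²] = 6.4 × [1.61 × 0.544 − 0.5 × 0.544²] = 4.67 mA.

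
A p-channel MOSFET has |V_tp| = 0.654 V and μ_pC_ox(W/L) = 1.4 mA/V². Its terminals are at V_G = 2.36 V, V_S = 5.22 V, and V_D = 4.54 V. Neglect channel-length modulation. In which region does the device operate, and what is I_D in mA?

Triode; I_D = 1.78 mA

V_SG = V_S − V_G = 5.22 − 2.36 = 2.86 V; V_SD = V_S − V_D = 5.22 − 4.54 = 0.68 V.
V_ov = V_SG − |V_tp| = 2.86 − 0.654 = 2.21 V.
Since V_SD = 0.68 V < V_ov = 2.21 V, the device is in the triode region.
I_D = k_p [V_ov · V_SD − ½ V_SD²] = 1.4 × [2.21 × 0.68 − 0.5 × 0.68²] = 1.78 mA.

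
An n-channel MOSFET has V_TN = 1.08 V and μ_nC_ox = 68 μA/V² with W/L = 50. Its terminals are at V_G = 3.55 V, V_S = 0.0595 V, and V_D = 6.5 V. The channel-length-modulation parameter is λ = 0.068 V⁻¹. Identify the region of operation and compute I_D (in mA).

V_GS = V_G − V_S = 3.55 − 0.0595 = 3.49 V; V_DS = V_D − V_S = 6.5 − 0.0595 = 6.44 V.
k_n = μ_nC_ox · (W/L) = 3.4 mA/V².
V_ov = V_GS − V_TN = 3.49 − 1.08 = 2.41 V.
Since V_DS = 6.44 V ≥ V_ov = 2.41 V, the device is in saturation.
I_D = ½ k_n V_ov² (1 + λ V_DS) = 0.5 × 3.4 × 2.41² × (1 + 0.068 × 6.44) = 14.2 mA.

Saturation; I_D = 14.2 mA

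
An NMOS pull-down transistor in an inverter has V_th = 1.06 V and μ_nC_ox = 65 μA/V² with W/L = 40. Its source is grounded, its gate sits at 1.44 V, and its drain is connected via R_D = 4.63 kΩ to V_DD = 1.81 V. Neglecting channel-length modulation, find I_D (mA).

V_GS = V_G = 1.44 V, so V_ov = 1.44 − 1.06 = 0.38 V.
k_n = μ_nC_ox · (W/L) = 2.6 mA/V².
Assume saturation: I_D = ½ k_n V_ov² = 0.5 × 2.6 × 0.38² = 0.188 mA, giving V_DS = V_DD − I_D R_D = 1.81 − 0.188 × 4.63 = 0.941 V.
V_DS = 0.941 V ≥ V_ov = 0.38 V, confirming saturation.

I_D = 0.188 mA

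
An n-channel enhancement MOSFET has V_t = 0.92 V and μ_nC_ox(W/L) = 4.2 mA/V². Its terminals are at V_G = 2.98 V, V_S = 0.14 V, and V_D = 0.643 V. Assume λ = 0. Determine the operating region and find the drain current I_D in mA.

V_GS = V_G − V_S = 2.98 − 0.14 = 2.84 V; V_DS = V_D − V_S = 0.643 − 0.14 = 0.503 V.
V_ov = V_GS − V_t = 2.84 − 0.92 = 1.92 V.
Since V_DS = 0.503 V < V_ov = 1.92 V, the device is in the triode region.
I_D = k_n [V_ov · V_DS − ½ V_DS²] = 4.2 × [1.92 × 0.503 − 0.5 × 0.503²] = 3.52 mA.

Triode; I_D = 3.52 mA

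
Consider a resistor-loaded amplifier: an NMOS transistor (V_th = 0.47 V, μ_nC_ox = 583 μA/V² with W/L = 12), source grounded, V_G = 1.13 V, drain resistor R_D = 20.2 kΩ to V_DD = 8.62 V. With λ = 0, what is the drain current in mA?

V_GS = V_G = 1.13 V, so V_ov = 1.13 − 0.47 = 0.66 V.
k_n = μ_nC_ox · (W/L) = 6.996 mA/V².
Assume saturation: I_D = ½ k_n V_ov² = 0.5 × 6.996 × 0.66² = 1.52 mA, giving V_DS = V_DD − I_D R_D = 8.62 − 1.52 × 20.2 = -22.2 V.
But -22.2 V < V_ov = 0.66 V, so the device is actually in triode.
In triode I_D = k_n[V_ov V_DS − ½ V_DS²] and I_D = (V_DD − V_DS)/R_D. Equating: 70.7 V_DS² − 94.27 V_DS + 8.62 = 0, giving V_DS = 0.0987 V (the root below V_ov).
I_D = (8.62 − 0.0987) / 20.2 = 0.422 mA.

I_D = 0.422 mA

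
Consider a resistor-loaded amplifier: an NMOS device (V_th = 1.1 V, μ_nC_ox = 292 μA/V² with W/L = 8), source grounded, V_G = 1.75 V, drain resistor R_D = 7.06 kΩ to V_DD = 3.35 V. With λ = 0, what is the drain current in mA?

I_D = 0.418 mA

V_GS = V_G = 1.75 V, so V_ov = 1.75 − 1.1 = 0.65 V.
k_n = μ_nC_ox · (W/L) = 2.336 mA/V².
Assume saturation: I_D = ½ k_n V_ov² = 0.5 × 2.336 × 0.65² = 0.493 mA, giving V_DS = V_DD − I_D R_D = 3.35 − 0.493 × 7.06 = -0.134 V.
But -0.134 V < V_ov = 0.65 V, so the device is actually in triode.
In triode I_D = k_n[V_ov V_DS − ½ V_DS²] and I_D = (V_DD − V_DS)/R_D. Equating: 8.25 V_DS² − 11.72 V_DS + 3.35 = 0, giving V_DS = 0.396 V (the root below V_ov).
I_D = (3.35 − 0.396) / 7.06 = 0.418 mA.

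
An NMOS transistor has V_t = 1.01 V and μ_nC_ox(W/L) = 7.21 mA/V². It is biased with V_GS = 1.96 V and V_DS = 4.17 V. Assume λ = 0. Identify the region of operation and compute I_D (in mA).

V_ov = V_GS − V_t = 1.96 − 1.01 = 0.95 V.
Since V_DS = 4.17 V ≥ V_ov = 0.95 V, the device is in saturation.
I_D = ½ k_n V_ov² = 0.5 × 7.21 × 0.95² = 3.25 mA.

Saturation; I_D = 3.25 mA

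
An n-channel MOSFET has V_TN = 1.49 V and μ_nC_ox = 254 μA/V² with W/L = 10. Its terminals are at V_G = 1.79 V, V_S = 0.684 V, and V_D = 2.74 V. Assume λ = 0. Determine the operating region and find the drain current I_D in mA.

Cutoff; I_D = 0 mA

V_GS = V_G − V_S = 1.79 − 0.684 = 1.11 V; V_DS = V_D − V_S = 2.74 − 0.684 = 2.06 V.
V_GS = 1.11 V < V_TN = 1.49 V, so the transistor is in cutoff.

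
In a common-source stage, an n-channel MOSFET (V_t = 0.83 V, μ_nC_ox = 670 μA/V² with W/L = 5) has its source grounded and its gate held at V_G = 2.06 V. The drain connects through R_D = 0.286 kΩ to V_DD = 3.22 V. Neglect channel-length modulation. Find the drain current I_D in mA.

I_D = 2.53 mA

V_GS = V_G = 2.06 V, so V_ov = 2.06 − 0.83 = 1.23 V.
k_n = μ_nC_ox · (W/L) = 3.35 mA/V².
Assume saturation: I_D = ½ k_n V_ov² = 0.5 × 3.35 × 1.23² = 2.53 mA, giving V_DS = V_DD − I_D R_D = 3.22 − 2.53 × 0.286 = 2.5 V.
V_DS = 2.5 V ≥ V_ov = 1.23 V, confirming saturation.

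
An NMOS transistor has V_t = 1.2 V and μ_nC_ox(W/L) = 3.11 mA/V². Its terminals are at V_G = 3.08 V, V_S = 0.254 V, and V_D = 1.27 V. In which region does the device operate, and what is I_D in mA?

Triode; I_D = 3.53 mA

V_GS = V_G − V_S = 3.08 − 0.254 = 2.83 V; V_DS = V_D − V_S = 1.27 − 0.254 = 1.02 V.
V_ov = V_GS − V_t = 2.83 − 1.2 = 1.63 V.
Since V_DS = 1.02 V < V_ov = 1.63 V, the device is in the triode region.
I_D = k_n [V_ov · V_DS − ½ V_DS²] = 3.11 × [1.63 × 1.02 − 0.5 × 1.02²] = 3.53 mA.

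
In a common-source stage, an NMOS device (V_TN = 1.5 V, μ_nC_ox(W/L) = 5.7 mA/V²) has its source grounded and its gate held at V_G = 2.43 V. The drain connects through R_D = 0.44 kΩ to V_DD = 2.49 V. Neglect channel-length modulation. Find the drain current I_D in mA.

V_GS = V_G = 2.43 V, so V_ov = 2.43 − 1.5 = 0.93 V.
Assume saturation: I_D = ½ k_n V_ov² = 0.5 × 5.7 × 0.93² = 2.46 mA, giving V_DS = V_DD − I_D R_D = 2.49 − 2.46 × 0.44 = 1.41 V.
V_DS = 1.41 V ≥ V_ov = 0.93 V, confirming saturation.

I_D = 2.46 mA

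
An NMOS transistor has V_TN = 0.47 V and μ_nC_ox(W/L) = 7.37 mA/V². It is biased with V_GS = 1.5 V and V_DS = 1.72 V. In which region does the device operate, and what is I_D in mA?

V_ov = V_GS − V_TN = 1.5 − 0.47 = 1.03 V.
Since V_DS = 1.72 V ≥ V_ov = 1.03 V, the device is in saturation.
I_D = ½ k_n V_ov² = 0.5 × 7.37 × 1.03² = 3.91 mA.

Saturation; I_D = 3.91 mA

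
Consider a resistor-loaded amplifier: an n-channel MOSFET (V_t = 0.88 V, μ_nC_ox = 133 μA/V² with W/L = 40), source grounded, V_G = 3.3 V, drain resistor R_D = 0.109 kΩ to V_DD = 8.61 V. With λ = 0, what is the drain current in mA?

I_D = 15.6 mA

V_GS = V_G = 3.3 V, so V_ov = 3.3 − 0.88 = 2.42 V.
k_n = μ_nC_ox · (W/L) = 5.32 mA/V².
Assume saturation: I_D = ½ k_n V_ov² = 0.5 × 5.32 × 2.42² = 15.6 mA, giving V_DS = V_DD − I_D R_D = 8.61 − 15.6 × 0.109 = 6.91 V.
V_DS = 6.91 V ≥ V_ov = 2.42 V, confirming saturation.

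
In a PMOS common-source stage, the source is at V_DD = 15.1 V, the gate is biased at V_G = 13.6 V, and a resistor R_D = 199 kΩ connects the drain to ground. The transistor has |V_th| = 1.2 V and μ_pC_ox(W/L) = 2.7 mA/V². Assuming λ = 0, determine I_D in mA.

V_SG = V_DD − V_G = 15.1 − 13.6 = 1.5 V, so V_ov = 1.5 − 1.2 = 0.3 V.
Assume saturation: I_D = ½ k_p V_ov² = 0.5 × 2.7 × 0.3² = 0.122 mA, giving V_SD = V_DD − I_D R_D = 15.1 − 0.122 × 199 = -9.08 V.
But -9.08 V < V_ov = 0.3 V, so the device is actually in triode.
In triode I_D = k_p[V_ov V_SD − ½ V_SD²] and I_D = (V_DD − V_SD)/R_D. Equating: 269 V_SD² − 162.2 V_SD + 15.1 = 0, giving V_SD = 0.115 V (the root below V_ov).
I_D = (15.1 − 0.115) / 199 = 0.0753 mA.

I_D = 0.0753 mA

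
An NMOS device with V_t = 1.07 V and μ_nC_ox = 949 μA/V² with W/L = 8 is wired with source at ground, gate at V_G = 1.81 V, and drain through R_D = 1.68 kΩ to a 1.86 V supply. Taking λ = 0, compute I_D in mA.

V_GS = V_G = 1.81 V, so V_ov = 1.81 − 1.07 = 0.74 V.
k_n = μ_nC_ox · (W/L) = 7.592 mA/V².
Assume saturation: I_D = ½ k_n V_ov² = 0.5 × 7.592 × 0.74² = 2.08 mA, giving V_DS = V_DD − I_D R_D = 1.86 − 2.08 × 1.68 = -1.63 V.
But -1.63 V < V_ov = 0.74 V, so the device is actually in triode.
In triode I_D = k_n[V_ov V_DS − ½ V_DS²] and I_D = (V_DD − V_DS)/R_D. Equating: 6.38 V_DS² − 10.44 V_DS + 1.86 = 0, giving V_DS = 0.203 V (the root below V_ov).
I_D = (1.86 − 0.203) / 1.68 = 0.986 mA.

I_D = 0.986 mA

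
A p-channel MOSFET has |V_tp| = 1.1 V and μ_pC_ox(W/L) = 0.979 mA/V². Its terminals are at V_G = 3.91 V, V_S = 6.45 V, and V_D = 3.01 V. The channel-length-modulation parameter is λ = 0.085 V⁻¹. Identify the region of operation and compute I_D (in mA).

V_SG = V_S − V_G = 6.45 − 3.91 = 2.54 V; V_SD = V_S − V_D = 6.45 − 3.01 = 3.44 V.
V_ov = V_SG − |V_tp| = 2.54 − 1.1 = 1.44 V.
Since V_SD = 3.44 V ≥ V_ov = 1.44 V, the device is in saturation.
I_D = ½ k_p V_ov² (1 + λ V_SD) = 0.5 × 0.979 × 1.44² × (1 + 0.085 × 3.44) = 1.31 mA.

Saturation; I_D = 1.31 mA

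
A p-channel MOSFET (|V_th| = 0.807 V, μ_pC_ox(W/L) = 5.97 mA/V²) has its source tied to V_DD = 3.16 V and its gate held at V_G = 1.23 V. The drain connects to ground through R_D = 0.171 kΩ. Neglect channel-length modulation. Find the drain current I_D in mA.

I_D = 3.76 mA

V_SG = V_DD − V_G = 3.16 − 1.23 = 1.93 V, so V_ov = 1.93 − 0.807 = 1.12 V.
Assume saturation: I_D = ½ k_p V_ov² = 0.5 × 5.97 × 1.12² = 3.76 mA, giving V_SD = V_DD − I_D R_D = 3.16 − 3.76 × 0.171 = 2.52 V.
V_SD = 2.52 V ≥ V_ov = 1.12 V, confirming saturation.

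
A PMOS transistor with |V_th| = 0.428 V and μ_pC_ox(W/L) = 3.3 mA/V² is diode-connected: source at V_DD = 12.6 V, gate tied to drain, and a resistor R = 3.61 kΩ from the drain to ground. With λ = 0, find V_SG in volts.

With gate tied to drain, V_SG = V_SD ≥ V_SG − |V_th|, so the device is in saturation.
KCL at the drain: ½ k_p (V_SG − |V_th|)² = (V_DD − V_SG)/R.
Let x = V_SG − 0.428. Then 5.96 x² + x − 12.17 = 0, giving x = 1.35 V (positive root), so V_SG = 1.78 V.
I_D = (V_DD − V_SG)/R = (12.6 − 1.78) / 3.61 = 3 mA.

V_SG = 1.78 V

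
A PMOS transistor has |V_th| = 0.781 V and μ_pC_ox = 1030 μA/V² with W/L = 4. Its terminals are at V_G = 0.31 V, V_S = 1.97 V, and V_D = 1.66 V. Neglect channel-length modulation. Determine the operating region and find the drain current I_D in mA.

Triode; I_D = 0.925 mA

V_SG = V_S − V_G = 1.97 − 0.31 = 1.66 V; V_SD = V_S − V_D = 1.97 − 1.66 = 0.31 V.
k_p = μ_pC_ox · (W/L) = 4.12 mA/V².
V_ov = V_SG − |V_th| = 1.66 − 0.781 = 0.879 V.
Since V_SD = 0.31 V < V_ov = 0.879 V, the device is in the triode region.
I_D = k_p [V_ov · V_SD − ½ V_SD²] = 4.12 × [0.879 × 0.31 − 0.5 × 0.31²] = 0.925 mA.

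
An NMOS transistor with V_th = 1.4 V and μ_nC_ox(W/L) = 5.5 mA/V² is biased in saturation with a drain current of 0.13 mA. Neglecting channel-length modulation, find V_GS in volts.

V_GS = 1.62 V

In saturation I_D = ½ k_n (V_GS − V_th)², so V_GS − V_th = √(2 I_D / k_n) = √(2 × 0.13 / 5.5) = 0.217 V.
V_GS = 1.4 + 0.217 = 1.62 V.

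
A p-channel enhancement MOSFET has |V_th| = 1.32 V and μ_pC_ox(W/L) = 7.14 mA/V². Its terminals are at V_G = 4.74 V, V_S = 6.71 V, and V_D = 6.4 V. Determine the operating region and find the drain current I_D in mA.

V_SG = V_S − V_G = 6.71 − 4.74 = 1.97 V; V_SD = V_S − V_D = 6.71 − 6.4 = 0.31 V.
V_ov = V_SG − |V_th| = 1.97 − 1.32 = 0.65 V.
Since V_SD = 0.31 V < V_ov = 0.65 V, the device is in the triode region.
I_D = k_p [V_ov · V_SD − ½ V_SD²] = 7.14 × [0.65 × 0.31 − 0.5 × 0.31²] = 1.1 mA.

Triode; I_D = 1.10 mA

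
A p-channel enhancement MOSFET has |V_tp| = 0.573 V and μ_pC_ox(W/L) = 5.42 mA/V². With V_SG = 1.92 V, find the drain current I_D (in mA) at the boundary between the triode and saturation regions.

At the boundary V_SD = V_ov = V_SG − |V_tp| = 1.92 − 0.573 = 1.35 V.
I_D = ½ k_p V_ov² = 0.5 × 5.42 × 1.35² = 4.92 mA.

I_D = 4.92 mA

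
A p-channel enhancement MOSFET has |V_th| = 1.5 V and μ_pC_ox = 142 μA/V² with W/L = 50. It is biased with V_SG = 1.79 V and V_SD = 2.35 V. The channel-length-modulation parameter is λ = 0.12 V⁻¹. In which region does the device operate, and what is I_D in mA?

k_p = μ_pC_ox · (W/L) = 7.1 mA/V².
V_ov = V_SG − |V_th| = 1.79 − 1.5 = 0.29 V.
Since V_SD = 2.35 V ≥ V_ov = 0.29 V, the device is in saturation.
I_D = ½ k_p V_ov² (1 + λ V_SD) = 0.5 × 7.1 × 0.29² × (1 + 0.12 × 2.35) = 0.383 mA.

Saturation; I_D = 0.383 mA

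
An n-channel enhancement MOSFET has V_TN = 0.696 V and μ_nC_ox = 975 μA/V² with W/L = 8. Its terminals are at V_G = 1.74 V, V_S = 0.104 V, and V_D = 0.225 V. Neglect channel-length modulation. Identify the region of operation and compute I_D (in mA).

Triode; I_D = 0.830 mA

V_GS = V_G − V_S = 1.74 − 0.104 = 1.64 V; V_DS = V_D − V_S = 0.225 − 0.104 = 0.121 V.
k_n = μ_nC_ox · (W/L) = 7.8 mA/V².
V_ov = V_GS − V_TN = 1.64 − 0.696 = 0.94 V.
Since V_DS = 0.121 V < V_ov = 0.94 V, the device is in the triode region.
I_D = k_n [V_ov · V_DS − ½ V_DS²] = 7.8 × [0.94 × 0.121 − 0.5 × 0.121²] = 0.83 mA.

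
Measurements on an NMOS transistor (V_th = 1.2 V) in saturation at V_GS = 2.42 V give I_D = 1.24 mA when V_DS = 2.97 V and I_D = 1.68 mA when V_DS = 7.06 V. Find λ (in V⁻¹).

With V_GS fixed, I_D ∝ (1 + λ V_DS) in saturation, so I_D2/I_D1 = (1 + λ V_DS2)/(1 + λ V_DS1).
1.68/1.24 = 1.355 = (1 + 7.06 λ)/(1 + 2.97 λ).
Solving: λ (I_D1 V_DS2 − I_D2 V_DS1) = I_D2 − I_D1, so λ = (1.68 − 1.24) / (1.24 × 7.06 − 1.68 × 2.97) = 0.44 / 3.76 = 0.117 V⁻¹.

λ = 0.117 V⁻¹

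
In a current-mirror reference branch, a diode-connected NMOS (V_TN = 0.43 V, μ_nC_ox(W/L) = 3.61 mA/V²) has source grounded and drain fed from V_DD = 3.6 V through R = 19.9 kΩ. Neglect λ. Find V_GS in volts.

With gate tied to drain, V_GS = V_DS ≥ V_GS − V_TN, so the device is in saturation.
KCL at the drain: ½ k_n (V_GS − V_TN)² = (V_DD − V_GS)/R.
Let x = V_GS − 0.43. Then 35.9 x² + x − 3.17 = 0, giving x = 0.283 V (positive root), so V_GS = 0.713 V.
I_D = (V_DD − V_GS)/R = (3.6 − 0.713) / 19.9 = 0.145 mA.

V_GS = 0.713 V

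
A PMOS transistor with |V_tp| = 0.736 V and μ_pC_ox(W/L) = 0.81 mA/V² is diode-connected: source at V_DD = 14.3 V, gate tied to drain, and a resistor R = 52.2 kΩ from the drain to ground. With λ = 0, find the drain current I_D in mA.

With gate tied to drain, V_SG = V_SD ≥ V_SG − |V_tp|, so the device is in saturation.
KCL at the drain: ½ k_p (V_SG − |V_tp|)² = (V_DD − V_SG)/R.
Let x = V_SG − 0.736. Then 21.1 x² + x − 13.56 = 0, giving x = 0.778 V (positive root), so V_SG = 1.51 V.
I_D = (V_DD − V_SG)/R = (14.3 − 1.51) / 52.2 = 0.245 mA.

I_D = 0.245 mA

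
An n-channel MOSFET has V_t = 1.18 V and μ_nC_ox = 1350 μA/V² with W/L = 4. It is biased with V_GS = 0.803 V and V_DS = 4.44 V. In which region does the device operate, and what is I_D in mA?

V_GS = 0.803 V < V_t = 1.18 V, so the transistor is in cutoff.

Cutoff; I_D = 0 mA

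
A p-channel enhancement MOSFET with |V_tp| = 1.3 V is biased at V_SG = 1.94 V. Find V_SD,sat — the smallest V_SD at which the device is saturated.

V_SD,sat = 0.640 V

The boundary between triode and saturation is V_SD = V_SG − |V_tp| = V_ov.
V_ov = 1.94 − 1.3 = 0.64 V.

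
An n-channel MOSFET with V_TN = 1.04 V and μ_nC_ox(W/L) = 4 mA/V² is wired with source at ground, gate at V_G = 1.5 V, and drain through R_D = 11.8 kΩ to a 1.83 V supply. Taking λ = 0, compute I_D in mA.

V_GS = V_G = 1.5 V, so V_ov = 1.5 − 1.04 = 0.46 V.
Assume saturation: I_D = ½ k_n V_ov² = 0.5 × 4 × 0.46² = 0.423 mA, giving V_DS = V_DD − I_D R_D = 1.83 − 0.423 × 11.8 = -3.16 V.
But -3.16 V < V_ov = 0.46 V, so the device is actually in triode.
In triode I_D = k_n[V_ov V_DS − ½ V_DS²] and I_D = (V_DD − V_DS)/R_D. Equating: 23.6 V_DS² − 22.71 V_DS + 1.83 = 0, giving V_DS = 0.0888 V (the root below V_ov).
I_D = (1.83 − 0.0888) / 11.8 = 0.148 mA.

I_D = 0.148 mA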